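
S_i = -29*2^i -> [-29, -58, -116, -232, -464]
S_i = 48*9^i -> [48, 432, 3888, 34992, 314928]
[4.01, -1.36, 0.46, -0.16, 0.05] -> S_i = 4.01*(-0.34)^i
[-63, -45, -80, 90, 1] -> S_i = Random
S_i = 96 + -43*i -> [96, 53, 10, -33, -76]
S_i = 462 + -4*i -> [462, 458, 454, 450, 446]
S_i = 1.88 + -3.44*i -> [1.88, -1.56, -5.0, -8.44, -11.88]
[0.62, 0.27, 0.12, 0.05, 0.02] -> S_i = 0.62*0.44^i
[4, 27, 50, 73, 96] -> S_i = 4 + 23*i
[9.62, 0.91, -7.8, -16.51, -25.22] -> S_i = 9.62 + -8.71*i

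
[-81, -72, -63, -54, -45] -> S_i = -81 + 9*i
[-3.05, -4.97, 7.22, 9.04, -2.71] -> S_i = Random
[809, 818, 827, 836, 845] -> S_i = 809 + 9*i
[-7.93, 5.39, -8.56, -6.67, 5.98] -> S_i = Random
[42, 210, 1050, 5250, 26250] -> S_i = 42*5^i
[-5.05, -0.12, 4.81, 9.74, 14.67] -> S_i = -5.05 + 4.93*i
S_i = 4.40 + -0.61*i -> [4.4, 3.79, 3.18, 2.57, 1.96]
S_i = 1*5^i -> [1, 5, 25, 125, 625]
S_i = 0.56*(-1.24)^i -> [0.56, -0.69, 0.86, -1.07, 1.32]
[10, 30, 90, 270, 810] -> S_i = 10*3^i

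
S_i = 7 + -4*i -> [7, 3, -1, -5, -9]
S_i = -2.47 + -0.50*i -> [-2.47, -2.97, -3.47, -3.97, -4.47]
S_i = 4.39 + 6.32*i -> [4.39, 10.71, 17.03, 23.35, 29.67]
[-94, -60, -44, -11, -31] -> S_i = Random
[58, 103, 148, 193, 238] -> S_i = 58 + 45*i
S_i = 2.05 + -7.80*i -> [2.05, -5.75, -13.55, -21.35, -29.15]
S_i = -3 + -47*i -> [-3, -50, -97, -144, -191]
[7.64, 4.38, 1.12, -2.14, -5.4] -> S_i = 7.64 + -3.26*i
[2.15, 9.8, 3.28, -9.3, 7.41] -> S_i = Random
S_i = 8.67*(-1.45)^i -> [8.67, -12.57, 18.23, -26.43, 38.33]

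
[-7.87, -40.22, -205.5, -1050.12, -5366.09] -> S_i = -7.87*5.11^i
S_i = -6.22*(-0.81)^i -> [-6.22, 5.04, -4.08, 3.31, -2.68]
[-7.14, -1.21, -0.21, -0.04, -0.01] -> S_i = -7.14*0.17^i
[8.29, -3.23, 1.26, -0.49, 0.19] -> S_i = 8.29*(-0.39)^i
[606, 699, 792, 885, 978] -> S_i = 606 + 93*i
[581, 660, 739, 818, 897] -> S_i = 581 + 79*i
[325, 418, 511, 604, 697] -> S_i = 325 + 93*i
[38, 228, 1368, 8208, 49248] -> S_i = 38*6^i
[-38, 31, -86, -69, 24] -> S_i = Random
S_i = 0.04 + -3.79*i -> [0.04, -3.75, -7.54, -11.33, -15.12]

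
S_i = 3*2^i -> [3, 6, 12, 24, 48]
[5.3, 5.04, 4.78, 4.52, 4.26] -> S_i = 5.30 + -0.26*i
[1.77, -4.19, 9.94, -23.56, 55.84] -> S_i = 1.77*(-2.37)^i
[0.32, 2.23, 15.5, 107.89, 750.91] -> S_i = 0.32*6.96^i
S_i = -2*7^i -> [-2, -14, -98, -686, -4802]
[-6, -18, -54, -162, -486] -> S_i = -6*3^i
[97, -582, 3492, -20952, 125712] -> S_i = 97*-6^i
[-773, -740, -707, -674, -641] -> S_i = -773 + 33*i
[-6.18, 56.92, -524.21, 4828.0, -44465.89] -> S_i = -6.18*(-9.21)^i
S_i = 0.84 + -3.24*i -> [0.84, -2.4, -5.64, -8.88, -12.12]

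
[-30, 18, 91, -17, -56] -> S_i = Random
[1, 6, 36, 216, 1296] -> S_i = 1*6^i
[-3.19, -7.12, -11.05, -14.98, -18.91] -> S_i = -3.19 + -3.93*i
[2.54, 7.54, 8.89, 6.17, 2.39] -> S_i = Random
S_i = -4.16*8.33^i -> [-4.16, -34.65, -288.66, -2404.52, -20029.65]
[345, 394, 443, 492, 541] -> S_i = 345 + 49*i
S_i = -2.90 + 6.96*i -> [-2.9, 4.06, 11.02, 17.98, 24.94]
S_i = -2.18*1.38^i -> [-2.18, -3.01, -4.15, -5.73, -7.91]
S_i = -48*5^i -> [-48, -240, -1200, -6000, -30000]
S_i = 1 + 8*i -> [1, 9, 17, 25, 33]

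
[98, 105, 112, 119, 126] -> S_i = 98 + 7*i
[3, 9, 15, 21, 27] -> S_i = 3 + 6*i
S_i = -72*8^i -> [-72, -576, -4608, -36864, -294912]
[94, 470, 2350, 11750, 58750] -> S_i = 94*5^i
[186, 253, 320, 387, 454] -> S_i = 186 + 67*i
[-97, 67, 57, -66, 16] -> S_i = Random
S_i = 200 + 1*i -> [200, 201, 202, 203, 204]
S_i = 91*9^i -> [91, 819, 7371, 66339, 597051]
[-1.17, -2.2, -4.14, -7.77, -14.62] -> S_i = -1.17*1.88^i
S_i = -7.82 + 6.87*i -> [-7.82, -0.95, 5.92, 12.79, 19.66]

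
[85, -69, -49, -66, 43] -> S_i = Random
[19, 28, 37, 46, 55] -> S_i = 19 + 9*i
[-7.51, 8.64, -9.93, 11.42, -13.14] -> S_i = -7.51*(-1.15)^i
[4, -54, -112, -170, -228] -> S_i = 4 + -58*i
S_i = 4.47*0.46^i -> [4.47, 2.06, 0.95, 0.44, 0.2]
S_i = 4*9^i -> [4, 36, 324, 2916, 26244]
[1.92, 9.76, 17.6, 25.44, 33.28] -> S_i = 1.92 + 7.84*i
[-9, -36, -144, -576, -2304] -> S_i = -9*4^i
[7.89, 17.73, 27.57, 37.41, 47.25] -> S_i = 7.89 + 9.84*i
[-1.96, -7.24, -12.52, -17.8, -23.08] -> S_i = -1.96 + -5.28*i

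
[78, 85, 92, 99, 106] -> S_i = 78 + 7*i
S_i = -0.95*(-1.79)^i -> [-0.95, 1.7, -3.04, 5.45, -9.75]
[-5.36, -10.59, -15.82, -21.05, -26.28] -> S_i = -5.36 + -5.23*i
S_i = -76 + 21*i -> [-76, -55, -34, -13, 8]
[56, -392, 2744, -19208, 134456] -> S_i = 56*-7^i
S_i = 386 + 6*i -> [386, 392, 398, 404, 410]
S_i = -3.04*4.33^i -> [-3.04, -13.16, -57.0, -246.8, -1068.62]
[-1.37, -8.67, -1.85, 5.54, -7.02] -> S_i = Random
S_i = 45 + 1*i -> [45, 46, 47, 48, 49]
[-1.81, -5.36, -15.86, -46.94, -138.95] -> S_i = -1.81*2.96^i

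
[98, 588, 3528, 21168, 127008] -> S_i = 98*6^i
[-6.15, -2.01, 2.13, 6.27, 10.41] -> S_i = -6.15 + 4.14*i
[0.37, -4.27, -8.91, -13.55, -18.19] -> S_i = 0.37 + -4.64*i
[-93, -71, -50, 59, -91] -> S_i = Random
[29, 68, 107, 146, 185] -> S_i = 29 + 39*i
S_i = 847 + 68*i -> [847, 915, 983, 1051, 1119]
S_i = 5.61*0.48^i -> [5.61, 2.69, 1.29, 0.62, 0.3]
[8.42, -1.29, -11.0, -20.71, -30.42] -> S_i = 8.42 + -9.71*i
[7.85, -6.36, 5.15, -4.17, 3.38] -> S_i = 7.85*(-0.81)^i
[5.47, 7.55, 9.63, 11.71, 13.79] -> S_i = 5.47 + 2.08*i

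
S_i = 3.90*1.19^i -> [3.9, 4.64, 5.52, 6.57, 7.82]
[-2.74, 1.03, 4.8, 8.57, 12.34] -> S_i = -2.74 + 3.77*i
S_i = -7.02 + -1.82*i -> [-7.02, -8.84, -10.66, -12.48, -14.3]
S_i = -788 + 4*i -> [-788, -784, -780, -776, -772]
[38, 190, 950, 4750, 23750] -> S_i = 38*5^i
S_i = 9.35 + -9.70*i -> [9.35, -0.35, -10.05, -19.75, -29.45]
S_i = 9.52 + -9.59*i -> [9.52, -0.07, -9.66, -19.25, -28.84]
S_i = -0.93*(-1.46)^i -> [-0.93, 1.36, -1.98, 2.89, -4.23]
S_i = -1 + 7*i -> [-1, 6, 13, 20, 27]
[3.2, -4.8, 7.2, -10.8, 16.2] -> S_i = 3.20*(-1.50)^i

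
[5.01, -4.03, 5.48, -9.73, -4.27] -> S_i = Random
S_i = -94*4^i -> [-94, -376, -1504, -6016, -24064]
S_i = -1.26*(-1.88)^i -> [-1.26, 2.37, -4.45, 8.37, -15.74]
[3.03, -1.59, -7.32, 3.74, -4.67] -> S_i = Random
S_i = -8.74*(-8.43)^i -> [-8.74, 73.68, -621.11, 5235.93, -44138.92]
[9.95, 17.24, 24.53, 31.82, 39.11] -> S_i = 9.95 + 7.29*i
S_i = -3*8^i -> [-3, -24, -192, -1536, -12288]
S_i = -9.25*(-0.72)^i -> [-9.25, 6.66, -4.8, 3.45, -2.49]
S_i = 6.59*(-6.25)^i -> [6.59, -41.19, 257.42, -1608.89, 10055.54]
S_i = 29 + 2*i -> [29, 31, 33, 35, 37]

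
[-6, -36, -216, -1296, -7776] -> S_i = -6*6^i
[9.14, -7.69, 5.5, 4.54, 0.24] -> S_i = Random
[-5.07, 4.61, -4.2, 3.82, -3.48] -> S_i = -5.07*(-0.91)^i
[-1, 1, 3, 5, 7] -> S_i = -1 + 2*i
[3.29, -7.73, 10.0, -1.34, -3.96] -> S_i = Random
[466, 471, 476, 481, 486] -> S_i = 466 + 5*i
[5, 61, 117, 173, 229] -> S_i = 5 + 56*i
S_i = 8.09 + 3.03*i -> [8.09, 11.12, 14.15, 17.18, 20.21]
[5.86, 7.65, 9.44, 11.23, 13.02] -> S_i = 5.86 + 1.79*i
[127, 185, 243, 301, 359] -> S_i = 127 + 58*i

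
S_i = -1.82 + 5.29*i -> [-1.82, 3.47, 8.76, 14.05, 19.34]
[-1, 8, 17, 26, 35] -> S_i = -1 + 9*i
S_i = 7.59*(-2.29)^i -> [7.59, -17.38, 39.8, -91.15, 208.73]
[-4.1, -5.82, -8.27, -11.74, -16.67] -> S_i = -4.10*1.42^i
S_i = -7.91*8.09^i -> [-7.91, -63.99, -517.69, -4188.15, -33882.12]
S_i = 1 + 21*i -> [1, 22, 43, 64, 85]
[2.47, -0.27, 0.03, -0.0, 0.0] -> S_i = 2.47*(-0.11)^i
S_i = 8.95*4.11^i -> [8.95, 36.78, 151.18, 621.37, 2553.82]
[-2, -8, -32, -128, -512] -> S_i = -2*4^i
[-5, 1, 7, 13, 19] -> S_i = -5 + 6*i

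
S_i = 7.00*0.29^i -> [7.0, 2.03, 0.59, 0.17, 0.05]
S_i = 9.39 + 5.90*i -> [9.39, 15.29, 21.19, 27.09, 32.99]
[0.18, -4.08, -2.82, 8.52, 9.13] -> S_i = Random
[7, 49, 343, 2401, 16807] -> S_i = 7*7^i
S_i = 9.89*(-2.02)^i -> [9.89, -19.98, 40.36, -81.52, 164.67]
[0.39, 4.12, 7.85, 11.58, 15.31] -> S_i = 0.39 + 3.73*i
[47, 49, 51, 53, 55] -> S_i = 47 + 2*i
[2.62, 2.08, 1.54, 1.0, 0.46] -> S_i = 2.62 + -0.54*i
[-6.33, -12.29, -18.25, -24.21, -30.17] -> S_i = -6.33 + -5.96*i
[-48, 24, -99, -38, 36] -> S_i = Random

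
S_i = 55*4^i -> [55, 220, 880, 3520, 14080]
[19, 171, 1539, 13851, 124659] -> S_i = 19*9^i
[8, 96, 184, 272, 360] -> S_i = 8 + 88*i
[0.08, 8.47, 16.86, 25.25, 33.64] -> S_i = 0.08 + 8.39*i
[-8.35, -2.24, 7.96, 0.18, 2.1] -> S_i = Random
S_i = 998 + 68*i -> [998, 1066, 1134, 1202, 1270]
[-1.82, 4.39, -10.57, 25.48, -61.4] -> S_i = -1.82*(-2.41)^i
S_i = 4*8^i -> [4, 32, 256, 2048, 16384]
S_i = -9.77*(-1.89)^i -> [-9.77, 18.47, -34.9, 65.96, -124.66]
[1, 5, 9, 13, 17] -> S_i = 1 + 4*i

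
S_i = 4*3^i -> [4, 12, 36, 108, 324]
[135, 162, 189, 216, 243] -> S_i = 135 + 27*i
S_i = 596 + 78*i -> [596, 674, 752, 830, 908]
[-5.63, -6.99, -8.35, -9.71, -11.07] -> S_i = -5.63 + -1.36*i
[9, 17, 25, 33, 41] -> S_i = 9 + 8*i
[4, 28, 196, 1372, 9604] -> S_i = 4*7^i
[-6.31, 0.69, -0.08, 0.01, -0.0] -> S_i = -6.31*(-0.11)^i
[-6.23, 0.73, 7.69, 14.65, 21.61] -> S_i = -6.23 + 6.96*i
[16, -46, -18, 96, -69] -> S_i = Random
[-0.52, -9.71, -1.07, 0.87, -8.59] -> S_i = Random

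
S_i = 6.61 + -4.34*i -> [6.61, 2.27, -2.07, -6.41, -10.75]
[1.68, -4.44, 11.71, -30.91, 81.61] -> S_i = 1.68*(-2.64)^i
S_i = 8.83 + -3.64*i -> [8.83, 5.19, 1.55, -2.09, -5.73]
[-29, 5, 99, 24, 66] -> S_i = Random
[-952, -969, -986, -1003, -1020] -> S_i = -952 + -17*i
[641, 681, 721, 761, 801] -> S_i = 641 + 40*i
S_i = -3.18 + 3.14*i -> [-3.18, -0.04, 3.1, 6.24, 9.38]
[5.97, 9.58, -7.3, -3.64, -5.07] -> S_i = Random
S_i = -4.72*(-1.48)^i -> [-4.72, 6.99, -10.34, 15.3, -22.65]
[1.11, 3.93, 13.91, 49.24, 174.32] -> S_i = 1.11*3.54^i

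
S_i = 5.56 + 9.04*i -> [5.56, 14.6, 23.64, 32.68, 41.72]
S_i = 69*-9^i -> [69, -621, 5589, -50301, 452709]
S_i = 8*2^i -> [8, 16, 32, 64, 128]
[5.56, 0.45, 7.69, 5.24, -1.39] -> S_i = Random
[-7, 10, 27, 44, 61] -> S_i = -7 + 17*i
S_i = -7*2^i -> [-7, -14, -28, -56, -112]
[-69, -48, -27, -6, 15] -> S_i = -69 + 21*i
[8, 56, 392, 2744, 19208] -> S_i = 8*7^i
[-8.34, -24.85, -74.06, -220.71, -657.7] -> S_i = -8.34*2.98^i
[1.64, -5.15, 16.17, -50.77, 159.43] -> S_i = 1.64*(-3.14)^i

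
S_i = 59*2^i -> [59, 118, 236, 472, 944]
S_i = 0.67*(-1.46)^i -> [0.67, -0.98, 1.43, -2.09, 3.04]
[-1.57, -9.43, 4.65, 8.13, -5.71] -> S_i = Random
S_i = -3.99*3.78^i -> [-3.99, -15.08, -57.01, -215.5, -814.59]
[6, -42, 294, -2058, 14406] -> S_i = 6*-7^i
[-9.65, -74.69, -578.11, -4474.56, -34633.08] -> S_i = -9.65*7.74^i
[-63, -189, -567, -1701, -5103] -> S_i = -63*3^i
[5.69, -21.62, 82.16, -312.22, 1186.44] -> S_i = 5.69*(-3.80)^i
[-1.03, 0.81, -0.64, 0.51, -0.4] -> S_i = -1.03*(-0.79)^i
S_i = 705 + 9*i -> [705, 714, 723, 732, 741]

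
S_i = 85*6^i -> [85, 510, 3060, 18360, 110160]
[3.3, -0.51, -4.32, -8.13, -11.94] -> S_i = 3.30 + -3.81*i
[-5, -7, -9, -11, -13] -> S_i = -5 + -2*i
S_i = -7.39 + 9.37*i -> [-7.39, 1.98, 11.35, 20.72, 30.09]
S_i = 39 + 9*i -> [39, 48, 57, 66, 75]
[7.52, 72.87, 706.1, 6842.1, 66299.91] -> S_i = 7.52*9.69^i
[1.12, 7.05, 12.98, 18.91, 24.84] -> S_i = 1.12 + 5.93*i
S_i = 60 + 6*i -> [60, 66, 72, 78, 84]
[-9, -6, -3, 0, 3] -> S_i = -9 + 3*i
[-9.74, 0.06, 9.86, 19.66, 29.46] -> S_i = -9.74 + 9.80*i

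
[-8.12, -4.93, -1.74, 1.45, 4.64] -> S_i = -8.12 + 3.19*i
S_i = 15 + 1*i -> [15, 16, 17, 18, 19]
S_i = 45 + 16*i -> [45, 61, 77, 93, 109]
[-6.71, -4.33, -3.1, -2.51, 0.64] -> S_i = Random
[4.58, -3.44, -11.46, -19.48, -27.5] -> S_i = 4.58 + -8.02*i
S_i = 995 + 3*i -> [995, 998, 1001, 1004, 1007]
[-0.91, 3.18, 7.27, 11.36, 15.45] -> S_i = -0.91 + 4.09*i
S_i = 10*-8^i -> [10, -80, 640, -5120, 40960]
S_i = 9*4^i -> [9, 36, 144, 576, 2304]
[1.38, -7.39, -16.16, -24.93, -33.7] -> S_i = 1.38 + -8.77*i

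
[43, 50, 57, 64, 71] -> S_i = 43 + 7*i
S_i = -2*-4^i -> [-2, 8, -32, 128, -512]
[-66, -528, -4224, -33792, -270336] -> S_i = -66*8^i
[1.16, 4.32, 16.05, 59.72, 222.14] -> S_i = 1.16*3.72^i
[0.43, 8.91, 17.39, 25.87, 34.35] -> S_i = 0.43 + 8.48*i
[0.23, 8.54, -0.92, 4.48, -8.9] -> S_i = Random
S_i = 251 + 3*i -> [251, 254, 257, 260, 263]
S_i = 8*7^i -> [8, 56, 392, 2744, 19208]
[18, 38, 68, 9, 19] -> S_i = Random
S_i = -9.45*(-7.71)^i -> [-9.45, 72.86, -561.75, 4331.07, -33392.53]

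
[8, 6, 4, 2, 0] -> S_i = 8 + -2*i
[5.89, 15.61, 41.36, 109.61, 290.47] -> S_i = 5.89*2.65^i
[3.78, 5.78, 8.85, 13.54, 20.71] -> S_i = 3.78*1.53^i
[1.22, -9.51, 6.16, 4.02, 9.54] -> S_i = Random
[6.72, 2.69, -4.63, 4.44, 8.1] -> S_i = Random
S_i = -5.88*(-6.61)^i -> [-5.88, 38.87, -256.91, 1698.17, -11224.92]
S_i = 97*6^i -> [97, 582, 3492, 20952, 125712]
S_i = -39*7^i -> [-39, -273, -1911, -13377, -93639]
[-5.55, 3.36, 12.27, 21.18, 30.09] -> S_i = -5.55 + 8.91*i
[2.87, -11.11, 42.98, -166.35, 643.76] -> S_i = 2.87*(-3.87)^i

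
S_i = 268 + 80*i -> [268, 348, 428, 508, 588]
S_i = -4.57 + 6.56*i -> [-4.57, 1.99, 8.55, 15.11, 21.67]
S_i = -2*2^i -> [-2, -4, -8, -16, -32]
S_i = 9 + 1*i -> [9, 10, 11, 12, 13]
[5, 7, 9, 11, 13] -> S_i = 5 + 2*i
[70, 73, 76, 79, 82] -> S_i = 70 + 3*i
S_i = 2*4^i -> [2, 8, 32, 128, 512]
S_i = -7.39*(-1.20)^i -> [-7.39, 8.87, -10.64, 12.77, -15.32]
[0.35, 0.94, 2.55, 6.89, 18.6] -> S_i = 0.35*2.70^i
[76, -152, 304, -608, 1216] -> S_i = 76*-2^i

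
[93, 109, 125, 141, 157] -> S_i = 93 + 16*i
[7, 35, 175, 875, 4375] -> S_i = 7*5^i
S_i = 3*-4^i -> [3, -12, 48, -192, 768]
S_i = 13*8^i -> [13, 104, 832, 6656, 53248]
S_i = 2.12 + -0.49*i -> [2.12, 1.63, 1.14, 0.65, 0.16]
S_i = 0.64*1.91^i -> [0.64, 1.22, 2.33, 4.46, 8.52]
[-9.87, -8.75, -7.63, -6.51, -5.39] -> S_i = -9.87 + 1.12*i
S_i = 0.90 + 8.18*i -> [0.9, 9.08, 17.26, 25.44, 33.62]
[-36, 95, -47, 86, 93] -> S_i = Random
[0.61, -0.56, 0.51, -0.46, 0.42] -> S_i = 0.61*(-0.91)^i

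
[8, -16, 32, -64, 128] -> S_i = 8*-2^i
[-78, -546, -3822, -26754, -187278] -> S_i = -78*7^i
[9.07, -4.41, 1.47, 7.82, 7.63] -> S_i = Random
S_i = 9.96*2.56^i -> [9.96, 25.5, 65.27, 167.1, 427.78]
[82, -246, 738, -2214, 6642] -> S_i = 82*-3^i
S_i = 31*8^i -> [31, 248, 1984, 15872, 126976]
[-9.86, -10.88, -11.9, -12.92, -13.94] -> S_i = -9.86 + -1.02*i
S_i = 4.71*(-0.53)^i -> [4.71, -2.5, 1.32, -0.7, 0.37]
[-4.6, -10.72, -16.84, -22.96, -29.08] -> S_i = -4.60 + -6.12*i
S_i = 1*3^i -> [1, 3, 9, 27, 81]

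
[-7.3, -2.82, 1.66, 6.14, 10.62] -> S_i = -7.30 + 4.48*i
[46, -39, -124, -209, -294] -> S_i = 46 + -85*i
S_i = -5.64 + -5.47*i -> [-5.64, -11.11, -16.58, -22.05, -27.52]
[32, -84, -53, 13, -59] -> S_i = Random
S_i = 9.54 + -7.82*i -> [9.54, 1.72, -6.1, -13.92, -21.74]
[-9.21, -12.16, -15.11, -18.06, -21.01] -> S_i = -9.21 + -2.95*i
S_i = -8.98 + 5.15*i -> [-8.98, -3.83, 1.32, 6.47, 11.62]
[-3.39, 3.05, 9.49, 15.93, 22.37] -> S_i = -3.39 + 6.44*i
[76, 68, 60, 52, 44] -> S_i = 76 + -8*i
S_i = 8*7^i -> [8, 56, 392, 2744, 19208]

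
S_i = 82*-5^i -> [82, -410, 2050, -10250, 51250]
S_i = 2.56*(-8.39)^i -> [2.56, -21.48, 180.2, -1511.91, 12684.92]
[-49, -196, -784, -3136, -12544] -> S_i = -49*4^i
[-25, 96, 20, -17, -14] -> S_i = Random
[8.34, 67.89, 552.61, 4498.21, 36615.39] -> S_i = 8.34*8.14^i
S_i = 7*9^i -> [7, 63, 567, 5103, 45927]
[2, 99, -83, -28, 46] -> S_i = Random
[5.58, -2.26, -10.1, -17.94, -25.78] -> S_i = 5.58 + -7.84*i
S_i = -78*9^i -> [-78, -702, -6318, -56862, -511758]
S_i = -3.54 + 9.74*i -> [-3.54, 6.2, 15.94, 25.68, 35.42]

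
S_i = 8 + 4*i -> [8, 12, 16, 20, 24]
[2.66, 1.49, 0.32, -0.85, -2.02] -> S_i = 2.66 + -1.17*i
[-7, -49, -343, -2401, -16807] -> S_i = -7*7^i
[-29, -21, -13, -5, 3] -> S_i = -29 + 8*i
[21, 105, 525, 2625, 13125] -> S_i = 21*5^i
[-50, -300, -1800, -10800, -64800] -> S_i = -50*6^i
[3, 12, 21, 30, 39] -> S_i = 3 + 9*i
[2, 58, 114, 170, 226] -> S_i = 2 + 56*i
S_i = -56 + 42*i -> [-56, -14, 28, 70, 112]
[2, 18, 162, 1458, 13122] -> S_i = 2*9^i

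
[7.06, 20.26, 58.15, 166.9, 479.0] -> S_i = 7.06*2.87^i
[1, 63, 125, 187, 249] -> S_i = 1 + 62*i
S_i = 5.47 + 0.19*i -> [5.47, 5.66, 5.85, 6.04, 6.23]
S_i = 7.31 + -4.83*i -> [7.31, 2.48, -2.35, -7.18, -12.01]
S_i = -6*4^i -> [-6, -24, -96, -384, -1536]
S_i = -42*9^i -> [-42, -378, -3402, -30618, -275562]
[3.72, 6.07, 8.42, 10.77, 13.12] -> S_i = 3.72 + 2.35*i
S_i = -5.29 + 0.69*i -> [-5.29, -4.6, -3.91, -3.22, -2.53]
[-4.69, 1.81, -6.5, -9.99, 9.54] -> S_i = Random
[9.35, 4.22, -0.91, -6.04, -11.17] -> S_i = 9.35 + -5.13*i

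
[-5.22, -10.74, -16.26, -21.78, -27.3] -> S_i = -5.22 + -5.52*i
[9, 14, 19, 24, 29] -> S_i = 9 + 5*i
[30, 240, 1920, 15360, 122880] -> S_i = 30*8^i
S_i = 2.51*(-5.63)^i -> [2.51, -14.13, 79.56, -447.92, 2521.78]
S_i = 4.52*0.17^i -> [4.52, 0.77, 0.13, 0.02, 0.0]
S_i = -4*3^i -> [-4, -12, -36, -108, -324]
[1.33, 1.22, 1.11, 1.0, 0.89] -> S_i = 1.33 + -0.11*i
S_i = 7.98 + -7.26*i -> [7.98, 0.72, -6.54, -13.8, -21.06]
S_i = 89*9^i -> [89, 801, 7209, 64881, 583929]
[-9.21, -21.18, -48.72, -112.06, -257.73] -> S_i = -9.21*2.30^i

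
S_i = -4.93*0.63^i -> [-4.93, -3.11, -1.96, -1.23, -0.78]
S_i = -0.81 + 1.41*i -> [-0.81, 0.6, 2.01, 3.42, 4.83]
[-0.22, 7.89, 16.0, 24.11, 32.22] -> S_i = -0.22 + 8.11*i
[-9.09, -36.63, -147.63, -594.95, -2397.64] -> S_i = -9.09*4.03^i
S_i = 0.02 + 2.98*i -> [0.02, 3.0, 5.98, 8.96, 11.94]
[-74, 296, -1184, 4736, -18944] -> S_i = -74*-4^i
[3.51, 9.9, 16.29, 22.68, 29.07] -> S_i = 3.51 + 6.39*i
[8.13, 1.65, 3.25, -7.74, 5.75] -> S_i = Random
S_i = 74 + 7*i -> [74, 81, 88, 95, 102]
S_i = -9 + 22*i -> [-9, 13, 35, 57, 79]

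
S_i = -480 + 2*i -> [-480, -478, -476, -474, -472]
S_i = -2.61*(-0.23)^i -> [-2.61, 0.6, -0.14, 0.03, -0.01]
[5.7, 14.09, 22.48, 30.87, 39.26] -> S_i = 5.70 + 8.39*i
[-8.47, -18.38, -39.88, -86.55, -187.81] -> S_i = -8.47*2.17^i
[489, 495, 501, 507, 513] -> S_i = 489 + 6*i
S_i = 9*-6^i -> [9, -54, 324, -1944, 11664]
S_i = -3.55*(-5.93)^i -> [-3.55, 21.05, -124.84, 740.27, -4389.82]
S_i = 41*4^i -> [41, 164, 656, 2624, 10496]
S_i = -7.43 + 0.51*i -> [-7.43, -6.92, -6.41, -5.9, -5.39]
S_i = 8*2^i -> [8, 16, 32, 64, 128]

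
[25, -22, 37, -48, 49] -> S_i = Random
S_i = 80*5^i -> [80, 400, 2000, 10000, 50000]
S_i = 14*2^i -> [14, 28, 56, 112, 224]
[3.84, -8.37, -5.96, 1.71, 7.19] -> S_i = Random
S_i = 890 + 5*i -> [890, 895, 900, 905, 910]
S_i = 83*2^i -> [83, 166, 332, 664, 1328]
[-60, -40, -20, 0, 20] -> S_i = -60 + 20*i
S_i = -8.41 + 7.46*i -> [-8.41, -0.95, 6.51, 13.97, 21.43]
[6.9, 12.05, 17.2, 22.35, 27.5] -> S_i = 6.90 + 5.15*i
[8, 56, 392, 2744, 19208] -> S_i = 8*7^i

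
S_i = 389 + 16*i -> [389, 405, 421, 437, 453]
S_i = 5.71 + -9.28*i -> [5.71, -3.57, -12.85, -22.13, -31.41]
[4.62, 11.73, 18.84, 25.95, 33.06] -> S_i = 4.62 + 7.11*i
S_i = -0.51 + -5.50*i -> [-0.51, -6.01, -11.51, -17.01, -22.51]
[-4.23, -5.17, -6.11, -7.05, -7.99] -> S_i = -4.23 + -0.94*i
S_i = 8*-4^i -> [8, -32, 128, -512, 2048]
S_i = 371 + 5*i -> [371, 376, 381, 386, 391]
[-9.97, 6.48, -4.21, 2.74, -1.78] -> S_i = -9.97*(-0.65)^i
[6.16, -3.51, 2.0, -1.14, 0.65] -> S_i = 6.16*(-0.57)^i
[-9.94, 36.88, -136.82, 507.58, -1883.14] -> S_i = -9.94*(-3.71)^i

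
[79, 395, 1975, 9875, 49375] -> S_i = 79*5^i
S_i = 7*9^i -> [7, 63, 567, 5103, 45927]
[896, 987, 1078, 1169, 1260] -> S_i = 896 + 91*i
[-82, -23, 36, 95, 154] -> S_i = -82 + 59*i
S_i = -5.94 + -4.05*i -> [-5.94, -9.99, -14.04, -18.09, -22.14]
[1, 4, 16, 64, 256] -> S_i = 1*4^i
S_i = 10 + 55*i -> [10, 65, 120, 175, 230]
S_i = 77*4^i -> [77, 308, 1232, 4928, 19712]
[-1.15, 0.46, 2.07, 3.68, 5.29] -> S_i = -1.15 + 1.61*i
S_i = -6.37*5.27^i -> [-6.37, -33.57, -176.91, -932.33, -4913.4]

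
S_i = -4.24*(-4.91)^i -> [-4.24, 20.82, -102.22, 501.89, -2464.29]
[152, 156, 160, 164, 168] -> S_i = 152 + 4*i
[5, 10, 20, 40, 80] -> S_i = 5*2^i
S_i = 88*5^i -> [88, 440, 2200, 11000, 55000]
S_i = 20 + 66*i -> [20, 86, 152, 218, 284]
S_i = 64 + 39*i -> [64, 103, 142, 181, 220]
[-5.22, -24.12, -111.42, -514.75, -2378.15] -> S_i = -5.22*4.62^i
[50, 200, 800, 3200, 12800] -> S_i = 50*4^i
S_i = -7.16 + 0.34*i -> [-7.16, -6.82, -6.48, -6.14, -5.8]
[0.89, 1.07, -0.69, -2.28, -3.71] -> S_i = Random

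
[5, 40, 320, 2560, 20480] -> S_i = 5*8^i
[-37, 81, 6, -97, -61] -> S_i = Random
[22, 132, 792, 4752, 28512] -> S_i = 22*6^i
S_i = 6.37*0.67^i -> [6.37, 4.27, 2.86, 1.92, 1.28]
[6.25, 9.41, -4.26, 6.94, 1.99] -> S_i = Random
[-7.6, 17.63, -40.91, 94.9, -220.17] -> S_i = -7.60*(-2.32)^i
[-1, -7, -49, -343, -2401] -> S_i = -1*7^i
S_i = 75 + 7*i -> [75, 82, 89, 96, 103]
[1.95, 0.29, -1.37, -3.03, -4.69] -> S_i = 1.95 + -1.66*i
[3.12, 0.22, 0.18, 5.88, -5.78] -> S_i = Random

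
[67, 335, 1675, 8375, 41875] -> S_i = 67*5^i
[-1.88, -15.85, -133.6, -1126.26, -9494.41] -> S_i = -1.88*8.43^i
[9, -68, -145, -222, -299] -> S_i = 9 + -77*i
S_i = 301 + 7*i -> [301, 308, 315, 322, 329]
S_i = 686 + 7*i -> [686, 693, 700, 707, 714]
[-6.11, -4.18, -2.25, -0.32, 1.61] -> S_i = -6.11 + 1.93*i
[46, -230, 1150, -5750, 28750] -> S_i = 46*-5^i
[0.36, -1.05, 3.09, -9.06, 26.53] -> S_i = 0.36*(-2.93)^i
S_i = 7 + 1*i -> [7, 8, 9, 10, 11]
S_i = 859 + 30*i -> [859, 889, 919, 949, 979]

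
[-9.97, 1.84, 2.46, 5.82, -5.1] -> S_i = Random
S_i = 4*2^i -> [4, 8, 16, 32, 64]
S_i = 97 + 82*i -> [97, 179, 261, 343, 425]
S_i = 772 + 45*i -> [772, 817, 862, 907, 952]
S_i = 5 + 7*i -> [5, 12, 19, 26, 33]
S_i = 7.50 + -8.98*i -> [7.5, -1.48, -10.46, -19.44, -28.42]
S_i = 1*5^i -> [1, 5, 25, 125, 625]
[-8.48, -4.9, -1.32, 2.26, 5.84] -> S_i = -8.48 + 3.58*i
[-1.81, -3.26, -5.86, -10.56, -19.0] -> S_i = -1.81*1.80^i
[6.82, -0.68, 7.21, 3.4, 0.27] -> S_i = Random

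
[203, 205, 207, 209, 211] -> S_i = 203 + 2*i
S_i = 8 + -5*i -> [8, 3, -2, -7, -12]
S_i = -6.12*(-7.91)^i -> [-6.12, 48.41, -382.92, 3028.87, -23958.37]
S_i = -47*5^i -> [-47, -235, -1175, -5875, -29375]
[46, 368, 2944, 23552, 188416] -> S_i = 46*8^i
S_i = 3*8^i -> [3, 24, 192, 1536, 12288]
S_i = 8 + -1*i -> [8, 7, 6, 5, 4]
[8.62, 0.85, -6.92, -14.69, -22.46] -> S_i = 8.62 + -7.77*i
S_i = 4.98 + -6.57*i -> [4.98, -1.59, -8.16, -14.73, -21.3]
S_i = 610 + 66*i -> [610, 676, 742, 808, 874]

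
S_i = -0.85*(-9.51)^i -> [-0.85, 8.08, -76.87, 731.07, -6952.5]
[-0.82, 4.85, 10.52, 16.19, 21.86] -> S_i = -0.82 + 5.67*i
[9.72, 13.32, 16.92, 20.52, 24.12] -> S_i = 9.72 + 3.60*i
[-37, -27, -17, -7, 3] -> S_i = -37 + 10*i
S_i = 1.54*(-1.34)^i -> [1.54, -2.06, 2.77, -3.71, 4.97]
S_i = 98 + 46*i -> [98, 144, 190, 236, 282]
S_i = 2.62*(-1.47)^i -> [2.62, -3.85, 5.66, -8.32, 12.23]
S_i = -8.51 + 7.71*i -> [-8.51, -0.8, 6.91, 14.62, 22.33]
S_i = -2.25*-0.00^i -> [-2.25, 0.0, -0.0, 0.0, -0.0]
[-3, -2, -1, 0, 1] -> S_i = -3 + 1*i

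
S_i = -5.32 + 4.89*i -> [-5.32, -0.43, 4.46, 9.35, 14.24]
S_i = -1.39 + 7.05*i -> [-1.39, 5.66, 12.71, 19.76, 26.81]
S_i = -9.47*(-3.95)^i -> [-9.47, 37.41, -147.76, 583.63, -2305.36]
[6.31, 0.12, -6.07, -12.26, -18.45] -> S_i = 6.31 + -6.19*i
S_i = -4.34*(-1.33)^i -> [-4.34, 5.77, -7.68, 10.21, -13.58]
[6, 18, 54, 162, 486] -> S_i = 6*3^i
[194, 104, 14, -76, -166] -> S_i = 194 + -90*i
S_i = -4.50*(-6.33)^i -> [-4.5, 28.48, -180.31, 1141.36, -7224.83]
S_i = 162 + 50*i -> [162, 212, 262, 312, 362]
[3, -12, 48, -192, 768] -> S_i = 3*-4^i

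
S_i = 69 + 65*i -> [69, 134, 199, 264, 329]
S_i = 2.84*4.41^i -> [2.84, 12.52, 55.23, 243.58, 1074.17]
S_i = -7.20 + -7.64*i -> [-7.2, -14.84, -22.48, -30.12, -37.76]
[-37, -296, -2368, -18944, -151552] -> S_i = -37*8^i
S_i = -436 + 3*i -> [-436, -433, -430, -427, -424]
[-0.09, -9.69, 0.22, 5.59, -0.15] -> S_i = Random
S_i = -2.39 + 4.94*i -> [-2.39, 2.55, 7.49, 12.43, 17.37]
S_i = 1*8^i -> [1, 8, 64, 512, 4096]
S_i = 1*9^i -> [1, 9, 81, 729, 6561]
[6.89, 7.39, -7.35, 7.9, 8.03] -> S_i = Random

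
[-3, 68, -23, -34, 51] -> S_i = Random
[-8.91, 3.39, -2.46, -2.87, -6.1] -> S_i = Random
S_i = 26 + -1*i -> [26, 25, 24, 23, 22]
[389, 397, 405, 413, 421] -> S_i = 389 + 8*i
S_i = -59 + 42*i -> [-59, -17, 25, 67, 109]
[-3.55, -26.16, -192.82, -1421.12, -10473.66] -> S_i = -3.55*7.37^i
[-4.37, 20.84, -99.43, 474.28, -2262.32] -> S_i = -4.37*(-4.77)^i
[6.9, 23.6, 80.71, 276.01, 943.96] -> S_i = 6.90*3.42^i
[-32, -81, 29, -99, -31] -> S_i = Random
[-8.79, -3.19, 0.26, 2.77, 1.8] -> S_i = Random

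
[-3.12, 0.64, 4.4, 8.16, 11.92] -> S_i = -3.12 + 3.76*i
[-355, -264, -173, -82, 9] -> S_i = -355 + 91*i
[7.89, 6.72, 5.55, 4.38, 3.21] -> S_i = 7.89 + -1.17*i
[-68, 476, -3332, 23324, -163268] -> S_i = -68*-7^i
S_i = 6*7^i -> [6, 42, 294, 2058, 14406]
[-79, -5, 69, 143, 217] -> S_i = -79 + 74*i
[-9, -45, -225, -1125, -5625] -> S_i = -9*5^i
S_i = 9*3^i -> [9, 27, 81, 243, 729]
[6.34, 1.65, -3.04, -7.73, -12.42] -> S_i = 6.34 + -4.69*i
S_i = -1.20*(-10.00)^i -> [-1.2, 12.0, -120.0, 1200.0, -12000.0]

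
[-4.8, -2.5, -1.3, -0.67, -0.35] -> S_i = -4.80*0.52^i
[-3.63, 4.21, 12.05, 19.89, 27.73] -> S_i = -3.63 + 7.84*i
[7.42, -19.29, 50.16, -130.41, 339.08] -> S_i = 7.42*(-2.60)^i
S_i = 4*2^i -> [4, 8, 16, 32, 64]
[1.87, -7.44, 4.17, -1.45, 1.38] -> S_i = Random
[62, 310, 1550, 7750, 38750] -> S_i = 62*5^i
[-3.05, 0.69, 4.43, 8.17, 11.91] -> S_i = -3.05 + 3.74*i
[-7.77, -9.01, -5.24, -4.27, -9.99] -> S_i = Random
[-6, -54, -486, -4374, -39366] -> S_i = -6*9^i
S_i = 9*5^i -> [9, 45, 225, 1125, 5625]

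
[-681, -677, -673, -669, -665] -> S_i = -681 + 4*i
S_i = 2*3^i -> [2, 6, 18, 54, 162]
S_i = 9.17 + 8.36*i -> [9.17, 17.53, 25.89, 34.25, 42.61]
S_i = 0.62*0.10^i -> [0.62, 0.06, 0.01, 0.0, 0.0]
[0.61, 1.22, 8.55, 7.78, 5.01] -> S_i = Random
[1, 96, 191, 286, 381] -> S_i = 1 + 95*i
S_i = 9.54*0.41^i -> [9.54, 3.91, 1.6, 0.66, 0.27]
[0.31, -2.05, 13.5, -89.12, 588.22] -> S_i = 0.31*(-6.60)^i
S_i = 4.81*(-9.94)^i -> [4.81, -47.81, 475.25, -4723.94, 46955.95]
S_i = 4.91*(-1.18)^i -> [4.91, -5.79, 6.84, -8.07, 9.52]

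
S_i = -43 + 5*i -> [-43, -38, -33, -28, -23]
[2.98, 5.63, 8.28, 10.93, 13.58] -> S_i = 2.98 + 2.65*i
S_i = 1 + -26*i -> [1, -25, -51, -77, -103]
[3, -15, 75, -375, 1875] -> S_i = 3*-5^i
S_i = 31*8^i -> [31, 248, 1984, 15872, 126976]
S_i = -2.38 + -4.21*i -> [-2.38, -6.59, -10.8, -15.01, -19.22]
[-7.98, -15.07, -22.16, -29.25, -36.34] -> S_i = -7.98 + -7.09*i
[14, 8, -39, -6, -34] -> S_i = Random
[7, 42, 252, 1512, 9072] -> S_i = 7*6^i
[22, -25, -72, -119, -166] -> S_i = 22 + -47*i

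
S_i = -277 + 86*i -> [-277, -191, -105, -19, 67]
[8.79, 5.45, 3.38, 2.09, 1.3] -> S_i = 8.79*0.62^i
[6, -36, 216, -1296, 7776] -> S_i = 6*-6^i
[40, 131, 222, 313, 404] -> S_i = 40 + 91*i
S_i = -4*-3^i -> [-4, 12, -36, 108, -324]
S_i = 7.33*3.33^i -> [7.33, 24.41, 81.28, 270.67, 901.32]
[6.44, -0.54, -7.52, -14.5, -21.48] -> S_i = 6.44 + -6.98*i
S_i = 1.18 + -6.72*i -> [1.18, -5.54, -12.26, -18.98, -25.7]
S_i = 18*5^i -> [18, 90, 450, 2250, 11250]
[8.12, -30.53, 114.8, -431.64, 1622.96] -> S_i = 8.12*(-3.76)^i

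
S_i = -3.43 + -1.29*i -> [-3.43, -4.72, -6.01, -7.3, -8.59]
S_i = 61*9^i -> [61, 549, 4941, 44469, 400221]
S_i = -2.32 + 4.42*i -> [-2.32, 2.1, 6.52, 10.94, 15.36]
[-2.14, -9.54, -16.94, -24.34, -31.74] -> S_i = -2.14 + -7.40*i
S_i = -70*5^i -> [-70, -350, -1750, -8750, -43750]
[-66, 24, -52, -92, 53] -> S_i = Random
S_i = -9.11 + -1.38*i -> [-9.11, -10.49, -11.87, -13.25, -14.63]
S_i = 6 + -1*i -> [6, 5, 4, 3, 2]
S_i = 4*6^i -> [4, 24, 144, 864, 5184]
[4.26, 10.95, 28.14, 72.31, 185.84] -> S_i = 4.26*2.57^i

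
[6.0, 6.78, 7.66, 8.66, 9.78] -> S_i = 6.00*1.13^i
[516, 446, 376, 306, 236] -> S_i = 516 + -70*i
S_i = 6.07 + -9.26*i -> [6.07, -3.19, -12.45, -21.71, -30.97]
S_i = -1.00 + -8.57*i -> [-1.0, -9.57, -18.14, -26.71, -35.28]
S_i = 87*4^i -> [87, 348, 1392, 5568, 22272]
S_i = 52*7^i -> [52, 364, 2548, 17836, 124852]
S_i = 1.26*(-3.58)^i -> [1.26, -4.51, 16.15, -57.81, 206.97]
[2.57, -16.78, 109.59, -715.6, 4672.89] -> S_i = 2.57*(-6.53)^i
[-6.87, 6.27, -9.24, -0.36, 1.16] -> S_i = Random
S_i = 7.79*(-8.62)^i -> [7.79, -67.15, 578.83, -4989.53, 43009.71]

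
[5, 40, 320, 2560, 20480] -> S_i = 5*8^i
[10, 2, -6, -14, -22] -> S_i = 10 + -8*i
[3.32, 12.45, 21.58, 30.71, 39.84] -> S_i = 3.32 + 9.13*i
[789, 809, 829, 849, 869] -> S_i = 789 + 20*i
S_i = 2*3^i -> [2, 6, 18, 54, 162]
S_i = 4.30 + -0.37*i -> [4.3, 3.93, 3.56, 3.19, 2.82]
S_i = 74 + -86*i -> [74, -12, -98, -184, -270]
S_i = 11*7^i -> [11, 77, 539, 3773, 26411]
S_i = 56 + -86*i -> [56, -30, -116, -202, -288]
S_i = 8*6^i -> [8, 48, 288, 1728, 10368]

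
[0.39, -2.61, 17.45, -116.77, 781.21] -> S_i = 0.39*(-6.69)^i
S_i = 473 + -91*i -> [473, 382, 291, 200, 109]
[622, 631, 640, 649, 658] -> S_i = 622 + 9*i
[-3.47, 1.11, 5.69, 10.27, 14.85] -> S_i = -3.47 + 4.58*i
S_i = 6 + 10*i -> [6, 16, 26, 36, 46]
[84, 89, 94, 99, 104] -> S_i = 84 + 5*i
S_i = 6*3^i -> [6, 18, 54, 162, 486]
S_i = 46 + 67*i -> [46, 113, 180, 247, 314]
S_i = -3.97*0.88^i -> [-3.97, -3.49, -3.07, -2.71, -2.38]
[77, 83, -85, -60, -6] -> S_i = Random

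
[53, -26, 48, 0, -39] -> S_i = Random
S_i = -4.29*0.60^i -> [-4.29, -2.57, -1.54, -0.93, -0.56]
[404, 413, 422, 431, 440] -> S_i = 404 + 9*i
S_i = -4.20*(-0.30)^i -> [-4.2, 1.26, -0.38, 0.11, -0.03]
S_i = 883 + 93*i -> [883, 976, 1069, 1162, 1255]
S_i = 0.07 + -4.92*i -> [0.07, -4.85, -9.77, -14.69, -19.61]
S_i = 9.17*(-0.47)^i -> [9.17, -4.31, 2.03, -0.95, 0.45]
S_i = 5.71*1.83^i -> [5.71, 10.45, 19.12, 34.99, 64.04]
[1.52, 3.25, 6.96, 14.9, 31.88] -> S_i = 1.52*2.14^i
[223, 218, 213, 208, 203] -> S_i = 223 + -5*i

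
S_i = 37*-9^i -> [37, -333, 2997, -26973, 242757]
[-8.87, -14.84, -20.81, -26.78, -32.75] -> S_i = -8.87 + -5.97*i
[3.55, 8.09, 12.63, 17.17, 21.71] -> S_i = 3.55 + 4.54*i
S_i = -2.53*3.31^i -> [-2.53, -8.37, -27.72, -91.75, -303.69]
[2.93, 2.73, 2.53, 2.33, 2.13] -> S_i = 2.93 + -0.20*i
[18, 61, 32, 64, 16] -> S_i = Random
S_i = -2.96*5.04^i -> [-2.96, -14.92, -75.19, -378.95, -1909.91]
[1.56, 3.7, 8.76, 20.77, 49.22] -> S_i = 1.56*2.37^i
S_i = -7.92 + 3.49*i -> [-7.92, -4.43, -0.94, 2.55, 6.04]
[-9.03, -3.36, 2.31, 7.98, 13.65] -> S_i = -9.03 + 5.67*i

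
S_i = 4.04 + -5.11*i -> [4.04, -1.07, -6.18, -11.29, -16.4]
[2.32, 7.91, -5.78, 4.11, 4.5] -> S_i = Random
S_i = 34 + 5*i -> [34, 39, 44, 49, 54]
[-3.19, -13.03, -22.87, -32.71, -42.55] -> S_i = -3.19 + -9.84*i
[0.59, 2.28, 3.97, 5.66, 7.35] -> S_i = 0.59 + 1.69*i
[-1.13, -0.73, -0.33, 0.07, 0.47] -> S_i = -1.13 + 0.40*i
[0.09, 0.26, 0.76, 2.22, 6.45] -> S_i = 0.09*2.91^i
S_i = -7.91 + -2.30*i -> [-7.91, -10.21, -12.51, -14.81, -17.11]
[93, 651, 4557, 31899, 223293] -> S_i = 93*7^i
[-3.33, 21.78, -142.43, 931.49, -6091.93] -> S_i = -3.33*(-6.54)^i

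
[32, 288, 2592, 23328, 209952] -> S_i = 32*9^i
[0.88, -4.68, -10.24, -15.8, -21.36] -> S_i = 0.88 + -5.56*i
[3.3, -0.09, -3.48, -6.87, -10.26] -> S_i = 3.30 + -3.39*i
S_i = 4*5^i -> [4, 20, 100, 500, 2500]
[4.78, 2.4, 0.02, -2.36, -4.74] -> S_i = 4.78 + -2.38*i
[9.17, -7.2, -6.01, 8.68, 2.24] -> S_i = Random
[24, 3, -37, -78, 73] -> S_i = Random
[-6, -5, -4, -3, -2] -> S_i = -6 + 1*i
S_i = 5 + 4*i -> [5, 9, 13, 17, 21]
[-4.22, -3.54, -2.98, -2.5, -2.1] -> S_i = -4.22*0.84^i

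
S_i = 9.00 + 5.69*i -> [9.0, 14.69, 20.38, 26.07, 31.76]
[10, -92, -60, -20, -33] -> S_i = Random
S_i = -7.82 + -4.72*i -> [-7.82, -12.54, -17.26, -21.98, -26.7]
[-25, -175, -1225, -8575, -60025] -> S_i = -25*7^i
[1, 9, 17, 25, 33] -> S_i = 1 + 8*i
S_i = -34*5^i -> [-34, -170, -850, -4250, -21250]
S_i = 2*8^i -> [2, 16, 128, 1024, 8192]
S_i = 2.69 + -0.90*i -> [2.69, 1.79, 0.89, -0.01, -0.91]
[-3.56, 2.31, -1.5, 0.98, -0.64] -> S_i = -3.56*(-0.65)^i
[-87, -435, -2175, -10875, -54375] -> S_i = -87*5^i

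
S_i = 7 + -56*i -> [7, -49, -105, -161, -217]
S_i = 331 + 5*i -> [331, 336, 341, 346, 351]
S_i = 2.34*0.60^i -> [2.34, 1.4, 0.84, 0.51, 0.3]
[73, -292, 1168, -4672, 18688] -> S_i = 73*-4^i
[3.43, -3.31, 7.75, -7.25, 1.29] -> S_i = Random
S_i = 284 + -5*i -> [284, 279, 274, 269, 264]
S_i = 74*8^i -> [74, 592, 4736, 37888, 303104]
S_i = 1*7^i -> [1, 7, 49, 343, 2401]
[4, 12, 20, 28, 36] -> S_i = 4 + 8*i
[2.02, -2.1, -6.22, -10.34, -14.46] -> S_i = 2.02 + -4.12*i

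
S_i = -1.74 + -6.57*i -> [-1.74, -8.31, -14.88, -21.45, -28.02]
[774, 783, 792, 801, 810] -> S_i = 774 + 9*i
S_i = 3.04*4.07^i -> [3.04, 12.37, 50.36, 204.95, 834.16]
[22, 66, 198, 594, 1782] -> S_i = 22*3^i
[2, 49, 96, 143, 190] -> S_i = 2 + 47*i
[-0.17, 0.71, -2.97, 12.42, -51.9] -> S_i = -0.17*(-4.18)^i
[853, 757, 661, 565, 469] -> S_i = 853 + -96*i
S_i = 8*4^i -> [8, 32, 128, 512, 2048]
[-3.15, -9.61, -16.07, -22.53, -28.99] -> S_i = -3.15 + -6.46*i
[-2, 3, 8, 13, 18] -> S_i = -2 + 5*i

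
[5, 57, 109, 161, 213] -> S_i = 5 + 52*i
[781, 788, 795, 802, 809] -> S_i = 781 + 7*i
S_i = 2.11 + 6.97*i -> [2.11, 9.08, 16.05, 23.02, 29.99]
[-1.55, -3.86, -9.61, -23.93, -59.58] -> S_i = -1.55*2.49^i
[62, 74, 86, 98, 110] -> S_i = 62 + 12*i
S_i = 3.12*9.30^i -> [3.12, 29.02, 269.85, 2509.59, 23339.22]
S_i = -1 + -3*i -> [-1, -4, -7, -10, -13]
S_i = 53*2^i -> [53, 106, 212, 424, 848]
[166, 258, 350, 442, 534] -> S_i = 166 + 92*i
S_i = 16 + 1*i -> [16, 17, 18, 19, 20]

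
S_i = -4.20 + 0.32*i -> [-4.2, -3.88, -3.56, -3.24, -2.92]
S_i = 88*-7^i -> [88, -616, 4312, -30184, 211288]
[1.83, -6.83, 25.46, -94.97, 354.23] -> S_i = 1.83*(-3.73)^i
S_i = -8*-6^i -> [-8, 48, -288, 1728, -10368]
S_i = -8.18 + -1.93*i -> [-8.18, -10.11, -12.04, -13.97, -15.9]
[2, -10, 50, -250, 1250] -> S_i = 2*-5^i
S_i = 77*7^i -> [77, 539, 3773, 26411, 184877]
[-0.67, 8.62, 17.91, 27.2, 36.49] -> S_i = -0.67 + 9.29*i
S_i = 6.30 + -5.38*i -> [6.3, 0.92, -4.46, -9.84, -15.22]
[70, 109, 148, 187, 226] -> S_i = 70 + 39*i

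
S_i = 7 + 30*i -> [7, 37, 67, 97, 127]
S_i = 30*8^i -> [30, 240, 1920, 15360, 122880]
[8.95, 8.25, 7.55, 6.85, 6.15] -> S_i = 8.95 + -0.70*i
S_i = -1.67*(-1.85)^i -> [-1.67, 3.09, -5.72, 10.57, -19.56]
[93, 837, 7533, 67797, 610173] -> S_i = 93*9^i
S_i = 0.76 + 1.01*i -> [0.76, 1.77, 2.78, 3.79, 4.8]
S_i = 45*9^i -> [45, 405, 3645, 32805, 295245]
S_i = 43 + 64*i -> [43, 107, 171, 235, 299]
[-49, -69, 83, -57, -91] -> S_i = Random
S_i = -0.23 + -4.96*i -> [-0.23, -5.19, -10.15, -15.11, -20.07]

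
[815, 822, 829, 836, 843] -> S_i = 815 + 7*i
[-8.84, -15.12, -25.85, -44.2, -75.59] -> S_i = -8.84*1.71^i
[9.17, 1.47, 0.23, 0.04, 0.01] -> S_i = 9.17*0.16^i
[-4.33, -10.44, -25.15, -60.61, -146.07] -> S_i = -4.33*2.41^i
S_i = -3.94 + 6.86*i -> [-3.94, 2.92, 9.78, 16.64, 23.5]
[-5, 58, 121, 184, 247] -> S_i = -5 + 63*i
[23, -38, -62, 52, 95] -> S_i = Random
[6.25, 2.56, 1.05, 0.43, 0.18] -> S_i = 6.25*0.41^i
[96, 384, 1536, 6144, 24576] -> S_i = 96*4^i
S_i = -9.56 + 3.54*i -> [-9.56, -6.02, -2.48, 1.06, 4.6]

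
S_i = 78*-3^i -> [78, -234, 702, -2106, 6318]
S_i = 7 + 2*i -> [7, 9, 11, 13, 15]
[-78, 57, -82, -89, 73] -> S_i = Random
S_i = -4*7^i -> [-4, -28, -196, -1372, -9604]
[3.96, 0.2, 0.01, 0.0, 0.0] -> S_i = 3.96*0.05^i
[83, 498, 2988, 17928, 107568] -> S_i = 83*6^i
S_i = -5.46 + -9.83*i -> [-5.46, -15.29, -25.12, -34.95, -44.78]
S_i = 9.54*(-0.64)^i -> [9.54, -6.11, 3.91, -2.5, 1.6]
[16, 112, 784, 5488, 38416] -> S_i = 16*7^i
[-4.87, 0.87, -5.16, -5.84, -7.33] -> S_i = Random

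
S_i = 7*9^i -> [7, 63, 567, 5103, 45927]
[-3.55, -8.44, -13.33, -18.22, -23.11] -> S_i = -3.55 + -4.89*i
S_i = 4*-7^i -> [4, -28, 196, -1372, 9604]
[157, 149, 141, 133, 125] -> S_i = 157 + -8*i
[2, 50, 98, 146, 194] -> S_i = 2 + 48*i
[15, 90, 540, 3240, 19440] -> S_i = 15*6^i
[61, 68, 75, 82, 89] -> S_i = 61 + 7*i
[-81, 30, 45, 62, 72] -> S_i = Random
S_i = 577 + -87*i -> [577, 490, 403, 316, 229]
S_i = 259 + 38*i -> [259, 297, 335, 373, 411]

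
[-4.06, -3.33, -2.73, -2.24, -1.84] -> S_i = -4.06*0.82^i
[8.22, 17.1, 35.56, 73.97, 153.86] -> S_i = 8.22*2.08^i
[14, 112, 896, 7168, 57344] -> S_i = 14*8^i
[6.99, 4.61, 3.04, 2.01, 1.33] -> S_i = 6.99*0.66^i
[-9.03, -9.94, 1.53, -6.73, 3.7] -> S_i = Random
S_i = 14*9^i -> [14, 126, 1134, 10206, 91854]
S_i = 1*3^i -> [1, 3, 9, 27, 81]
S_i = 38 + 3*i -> [38, 41, 44, 47, 50]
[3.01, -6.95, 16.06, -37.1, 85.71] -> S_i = 3.01*(-2.31)^i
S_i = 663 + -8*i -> [663, 655, 647, 639, 631]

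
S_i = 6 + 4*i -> [6, 10, 14, 18, 22]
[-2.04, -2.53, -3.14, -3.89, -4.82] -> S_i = -2.04*1.24^i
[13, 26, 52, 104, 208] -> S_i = 13*2^i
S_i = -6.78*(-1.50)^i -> [-6.78, 10.17, -15.26, 22.88, -34.32]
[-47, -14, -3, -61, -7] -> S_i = Random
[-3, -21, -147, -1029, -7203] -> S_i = -3*7^i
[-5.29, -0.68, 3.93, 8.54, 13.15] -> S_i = -5.29 + 4.61*i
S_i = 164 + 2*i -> [164, 166, 168, 170, 172]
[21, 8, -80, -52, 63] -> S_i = Random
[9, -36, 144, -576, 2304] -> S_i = 9*-4^i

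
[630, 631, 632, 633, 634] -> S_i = 630 + 1*i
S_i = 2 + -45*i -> [2, -43, -88, -133, -178]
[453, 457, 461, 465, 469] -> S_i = 453 + 4*i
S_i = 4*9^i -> [4, 36, 324, 2916, 26244]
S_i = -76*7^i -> [-76, -532, -3724, -26068, -182476]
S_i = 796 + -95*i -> [796, 701, 606, 511, 416]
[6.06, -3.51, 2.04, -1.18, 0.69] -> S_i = 6.06*(-0.58)^i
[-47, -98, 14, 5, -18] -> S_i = Random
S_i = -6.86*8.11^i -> [-6.86, -55.63, -451.2, -3659.2, -29676.15]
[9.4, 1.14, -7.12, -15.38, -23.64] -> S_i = 9.40 + -8.26*i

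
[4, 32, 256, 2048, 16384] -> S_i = 4*8^i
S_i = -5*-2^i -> [-5, 10, -20, 40, -80]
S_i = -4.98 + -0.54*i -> [-4.98, -5.52, -6.06, -6.6, -7.14]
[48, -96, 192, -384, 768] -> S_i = 48*-2^i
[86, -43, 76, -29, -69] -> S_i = Random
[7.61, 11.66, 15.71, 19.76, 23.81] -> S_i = 7.61 + 4.05*i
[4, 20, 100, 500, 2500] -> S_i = 4*5^i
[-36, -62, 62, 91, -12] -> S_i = Random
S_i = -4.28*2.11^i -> [-4.28, -9.03, -19.05, -40.21, -84.83]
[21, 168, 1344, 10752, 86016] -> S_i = 21*8^i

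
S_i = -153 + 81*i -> [-153, -72, 9, 90, 171]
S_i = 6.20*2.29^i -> [6.2, 14.2, 32.51, 74.46, 170.5]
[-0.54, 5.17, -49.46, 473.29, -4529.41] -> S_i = -0.54*(-9.57)^i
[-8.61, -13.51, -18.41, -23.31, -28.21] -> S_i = -8.61 + -4.90*i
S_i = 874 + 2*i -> [874, 876, 878, 880, 882]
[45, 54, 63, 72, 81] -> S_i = 45 + 9*i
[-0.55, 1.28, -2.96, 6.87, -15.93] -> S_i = -0.55*(-2.32)^i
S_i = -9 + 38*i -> [-9, 29, 67, 105, 143]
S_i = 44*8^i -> [44, 352, 2816, 22528, 180224]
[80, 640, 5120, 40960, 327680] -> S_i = 80*8^i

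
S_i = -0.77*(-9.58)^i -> [-0.77, 7.38, -70.67, 677.0, -6485.64]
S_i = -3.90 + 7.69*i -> [-3.9, 3.79, 11.48, 19.17, 26.86]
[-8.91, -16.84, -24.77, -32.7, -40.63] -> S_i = -8.91 + -7.93*i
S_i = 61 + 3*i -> [61, 64, 67, 70, 73]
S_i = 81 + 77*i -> [81, 158, 235, 312, 389]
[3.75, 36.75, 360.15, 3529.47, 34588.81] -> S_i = 3.75*9.80^i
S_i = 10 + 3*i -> [10, 13, 16, 19, 22]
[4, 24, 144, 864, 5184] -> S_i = 4*6^i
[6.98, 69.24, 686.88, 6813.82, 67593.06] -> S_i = 6.98*9.92^i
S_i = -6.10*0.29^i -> [-6.1, -1.77, -0.51, -0.15, -0.04]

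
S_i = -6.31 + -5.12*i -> [-6.31, -11.43, -16.55, -21.67, -26.79]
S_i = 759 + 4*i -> [759, 763, 767, 771, 775]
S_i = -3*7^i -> [-3, -21, -147, -1029, -7203]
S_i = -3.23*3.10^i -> [-3.23, -10.01, -31.04, -96.22, -298.3]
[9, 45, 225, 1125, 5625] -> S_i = 9*5^i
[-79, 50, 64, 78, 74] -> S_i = Random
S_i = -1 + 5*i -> [-1, 4, 9, 14, 19]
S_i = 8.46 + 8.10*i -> [8.46, 16.56, 24.66, 32.76, 40.86]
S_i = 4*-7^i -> [4, -28, 196, -1372, 9604]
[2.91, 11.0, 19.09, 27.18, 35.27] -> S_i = 2.91 + 8.09*i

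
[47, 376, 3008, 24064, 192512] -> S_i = 47*8^i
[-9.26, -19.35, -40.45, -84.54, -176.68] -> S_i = -9.26*2.09^i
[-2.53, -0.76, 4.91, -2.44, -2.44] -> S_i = Random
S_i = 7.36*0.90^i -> [7.36, 6.62, 5.96, 5.37, 4.83]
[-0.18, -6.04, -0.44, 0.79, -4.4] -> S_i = Random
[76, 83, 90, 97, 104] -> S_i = 76 + 7*i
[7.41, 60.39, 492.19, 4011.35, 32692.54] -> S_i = 7.41*8.15^i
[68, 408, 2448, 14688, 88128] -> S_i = 68*6^i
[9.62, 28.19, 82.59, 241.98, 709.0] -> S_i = 9.62*2.93^i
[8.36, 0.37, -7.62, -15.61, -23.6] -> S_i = 8.36 + -7.99*i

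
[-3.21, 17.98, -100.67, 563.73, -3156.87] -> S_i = -3.21*(-5.60)^i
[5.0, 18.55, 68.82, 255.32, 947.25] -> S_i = 5.00*3.71^i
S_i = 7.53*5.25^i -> [7.53, 39.53, 207.55, 1089.61, 5720.48]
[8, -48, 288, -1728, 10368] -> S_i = 8*-6^i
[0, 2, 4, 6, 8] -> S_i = 0 + 2*i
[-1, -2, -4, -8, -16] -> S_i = -1*2^i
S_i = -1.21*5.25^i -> [-1.21, -6.35, -33.35, -175.09, -919.23]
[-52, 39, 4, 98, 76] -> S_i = Random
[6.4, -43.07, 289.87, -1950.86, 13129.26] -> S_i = 6.40*(-6.73)^i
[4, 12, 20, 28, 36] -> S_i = 4 + 8*i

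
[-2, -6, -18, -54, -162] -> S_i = -2*3^i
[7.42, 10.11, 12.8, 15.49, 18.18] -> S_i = 7.42 + 2.69*i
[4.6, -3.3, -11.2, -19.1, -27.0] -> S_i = 4.60 + -7.90*i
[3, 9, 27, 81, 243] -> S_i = 3*3^i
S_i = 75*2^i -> [75, 150, 300, 600, 1200]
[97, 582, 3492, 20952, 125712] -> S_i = 97*6^i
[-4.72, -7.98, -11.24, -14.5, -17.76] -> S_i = -4.72 + -3.26*i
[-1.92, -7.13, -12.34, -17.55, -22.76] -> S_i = -1.92 + -5.21*i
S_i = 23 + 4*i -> [23, 27, 31, 35, 39]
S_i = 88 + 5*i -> [88, 93, 98, 103, 108]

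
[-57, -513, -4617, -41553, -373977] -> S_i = -57*9^i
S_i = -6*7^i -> [-6, -42, -294, -2058, -14406]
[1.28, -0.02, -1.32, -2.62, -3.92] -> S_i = 1.28 + -1.30*i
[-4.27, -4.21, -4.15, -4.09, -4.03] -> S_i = -4.27 + 0.06*i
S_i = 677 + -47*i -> [677, 630, 583, 536, 489]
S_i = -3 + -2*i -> [-3, -5, -7, -9, -11]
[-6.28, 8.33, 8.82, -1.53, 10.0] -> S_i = Random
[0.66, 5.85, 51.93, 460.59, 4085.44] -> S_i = 0.66*8.87^i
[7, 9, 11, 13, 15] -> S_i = 7 + 2*i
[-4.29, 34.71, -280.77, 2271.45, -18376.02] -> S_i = -4.29*(-8.09)^i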